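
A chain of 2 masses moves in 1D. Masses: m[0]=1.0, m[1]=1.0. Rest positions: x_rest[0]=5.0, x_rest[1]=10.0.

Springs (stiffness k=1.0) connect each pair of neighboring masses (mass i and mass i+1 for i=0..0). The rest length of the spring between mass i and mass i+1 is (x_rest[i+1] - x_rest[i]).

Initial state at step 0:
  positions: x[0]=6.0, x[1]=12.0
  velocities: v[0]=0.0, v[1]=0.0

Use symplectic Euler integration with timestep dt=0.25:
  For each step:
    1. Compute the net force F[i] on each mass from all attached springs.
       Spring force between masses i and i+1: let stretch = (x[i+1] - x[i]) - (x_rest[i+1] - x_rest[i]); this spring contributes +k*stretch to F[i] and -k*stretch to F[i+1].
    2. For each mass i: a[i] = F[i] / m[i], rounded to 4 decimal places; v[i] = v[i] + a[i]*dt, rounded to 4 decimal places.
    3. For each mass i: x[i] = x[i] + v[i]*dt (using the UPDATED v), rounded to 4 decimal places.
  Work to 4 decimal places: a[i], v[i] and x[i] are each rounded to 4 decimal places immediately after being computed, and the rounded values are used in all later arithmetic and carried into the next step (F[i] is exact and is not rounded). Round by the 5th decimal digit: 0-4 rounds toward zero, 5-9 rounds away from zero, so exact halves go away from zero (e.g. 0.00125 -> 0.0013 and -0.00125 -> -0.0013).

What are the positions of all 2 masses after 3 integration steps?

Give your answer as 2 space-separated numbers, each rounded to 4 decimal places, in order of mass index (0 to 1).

Step 0: x=[6.0000 12.0000] v=[0.0000 0.0000]
Step 1: x=[6.0625 11.9375] v=[0.2500 -0.2500]
Step 2: x=[6.1797 11.8203] v=[0.4688 -0.4688]
Step 3: x=[6.3370 11.6631] v=[0.6290 -0.6290]

Answer: 6.3370 11.6631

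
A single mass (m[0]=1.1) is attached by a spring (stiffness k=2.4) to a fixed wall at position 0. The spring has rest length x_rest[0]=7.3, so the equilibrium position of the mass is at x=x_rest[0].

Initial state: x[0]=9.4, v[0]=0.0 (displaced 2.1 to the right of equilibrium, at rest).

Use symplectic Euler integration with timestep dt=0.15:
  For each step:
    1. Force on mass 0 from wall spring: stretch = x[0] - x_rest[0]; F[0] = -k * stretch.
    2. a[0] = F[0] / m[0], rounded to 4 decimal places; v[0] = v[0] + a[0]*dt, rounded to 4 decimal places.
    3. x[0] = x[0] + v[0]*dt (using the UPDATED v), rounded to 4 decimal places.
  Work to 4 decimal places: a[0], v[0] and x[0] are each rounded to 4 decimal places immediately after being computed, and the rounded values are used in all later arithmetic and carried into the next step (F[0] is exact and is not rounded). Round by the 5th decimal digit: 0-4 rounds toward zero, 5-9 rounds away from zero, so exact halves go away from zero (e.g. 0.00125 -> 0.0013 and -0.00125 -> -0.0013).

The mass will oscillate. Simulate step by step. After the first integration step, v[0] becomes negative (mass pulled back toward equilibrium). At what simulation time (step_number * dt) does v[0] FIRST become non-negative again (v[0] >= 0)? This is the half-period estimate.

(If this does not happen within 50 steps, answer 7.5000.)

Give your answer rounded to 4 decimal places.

Step 0: x=[9.4000] v=[0.0000]
Step 1: x=[9.2969] v=[-0.6873]
Step 2: x=[9.0958] v=[-1.3408]
Step 3: x=[8.8065] v=[-1.9285]
Step 4: x=[8.4433] v=[-2.4215]
Step 5: x=[8.0239] v=[-2.7957]
Step 6: x=[7.5690] v=[-3.0326]
Step 7: x=[7.1009] v=[-3.1206]
Step 8: x=[6.6426] v=[-3.0554]
Step 9: x=[6.2166] v=[-2.8403]
Step 10: x=[5.8437] v=[-2.4857]
Step 11: x=[5.5423] v=[-2.0091]
Step 12: x=[5.3272] v=[-1.4339]
Step 13: x=[5.2090] v=[-0.7883]
Step 14: x=[5.1934] v=[-0.1040]
Step 15: x=[5.2812] v=[0.5854]
First v>=0 after going negative at step 15, time=2.2500

Answer: 2.2500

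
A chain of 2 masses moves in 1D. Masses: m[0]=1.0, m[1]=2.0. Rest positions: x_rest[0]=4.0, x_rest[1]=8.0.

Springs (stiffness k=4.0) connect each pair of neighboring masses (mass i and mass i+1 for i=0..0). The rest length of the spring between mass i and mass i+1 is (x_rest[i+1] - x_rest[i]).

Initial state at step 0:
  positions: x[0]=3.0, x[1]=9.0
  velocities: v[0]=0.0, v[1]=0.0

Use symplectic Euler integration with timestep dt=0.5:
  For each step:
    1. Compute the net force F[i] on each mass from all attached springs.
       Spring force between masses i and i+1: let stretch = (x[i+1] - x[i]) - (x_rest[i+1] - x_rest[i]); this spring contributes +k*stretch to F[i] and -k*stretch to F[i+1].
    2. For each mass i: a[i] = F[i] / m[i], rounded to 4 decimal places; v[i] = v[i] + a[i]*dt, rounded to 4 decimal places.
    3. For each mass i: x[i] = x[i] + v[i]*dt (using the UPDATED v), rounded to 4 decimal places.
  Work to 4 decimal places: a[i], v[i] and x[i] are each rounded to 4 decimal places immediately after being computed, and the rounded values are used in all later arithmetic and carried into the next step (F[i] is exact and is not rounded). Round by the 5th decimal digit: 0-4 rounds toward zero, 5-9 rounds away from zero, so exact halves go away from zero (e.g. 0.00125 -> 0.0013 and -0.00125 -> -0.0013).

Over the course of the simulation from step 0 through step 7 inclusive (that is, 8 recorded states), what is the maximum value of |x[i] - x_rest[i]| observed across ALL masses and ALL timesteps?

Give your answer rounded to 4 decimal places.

Step 0: x=[3.0000 9.0000] v=[0.0000 0.0000]
Step 1: x=[5.0000 8.0000] v=[4.0000 -2.0000]
Step 2: x=[6.0000 7.5000] v=[2.0000 -1.0000]
Step 3: x=[4.5000 8.2500] v=[-3.0000 1.5000]
Step 4: x=[2.7500 9.1250] v=[-3.5000 1.7500]
Step 5: x=[3.3750 8.8125] v=[1.2500 -0.6250]
Step 6: x=[5.4375 7.7813] v=[4.1250 -2.0625]
Step 7: x=[5.8438 7.5782] v=[0.8126 -0.4063]
Max displacement = 2.0000

Answer: 2.0000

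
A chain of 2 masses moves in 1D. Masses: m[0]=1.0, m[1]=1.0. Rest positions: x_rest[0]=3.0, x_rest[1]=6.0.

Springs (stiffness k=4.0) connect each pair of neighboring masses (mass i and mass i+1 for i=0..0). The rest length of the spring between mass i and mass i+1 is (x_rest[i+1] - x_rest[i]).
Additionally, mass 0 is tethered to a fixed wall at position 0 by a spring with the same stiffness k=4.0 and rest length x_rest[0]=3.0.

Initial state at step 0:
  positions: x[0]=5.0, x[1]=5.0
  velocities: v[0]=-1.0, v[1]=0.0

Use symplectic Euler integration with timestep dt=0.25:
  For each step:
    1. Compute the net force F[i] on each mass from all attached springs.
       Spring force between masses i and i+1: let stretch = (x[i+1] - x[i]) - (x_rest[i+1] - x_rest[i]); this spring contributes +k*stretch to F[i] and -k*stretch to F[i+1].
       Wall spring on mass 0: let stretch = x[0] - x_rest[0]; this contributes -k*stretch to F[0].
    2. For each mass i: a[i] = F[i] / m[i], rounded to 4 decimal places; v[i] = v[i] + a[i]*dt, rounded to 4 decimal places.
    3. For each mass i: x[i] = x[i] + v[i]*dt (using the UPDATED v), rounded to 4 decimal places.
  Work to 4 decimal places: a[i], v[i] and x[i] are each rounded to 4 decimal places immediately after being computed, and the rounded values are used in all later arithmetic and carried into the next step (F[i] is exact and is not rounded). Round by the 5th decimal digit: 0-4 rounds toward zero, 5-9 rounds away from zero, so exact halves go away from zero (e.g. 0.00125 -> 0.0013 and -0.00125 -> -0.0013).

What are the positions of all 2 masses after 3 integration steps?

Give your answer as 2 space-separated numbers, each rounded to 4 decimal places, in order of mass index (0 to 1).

Answer: 0.7031 7.1250

Derivation:
Step 0: x=[5.0000 5.0000] v=[-1.0000 0.0000]
Step 1: x=[3.5000 5.7500] v=[-6.0000 3.0000]
Step 2: x=[1.6875 6.6875] v=[-7.2500 3.7500]
Step 3: x=[0.7031 7.1250] v=[-3.9375 1.7500]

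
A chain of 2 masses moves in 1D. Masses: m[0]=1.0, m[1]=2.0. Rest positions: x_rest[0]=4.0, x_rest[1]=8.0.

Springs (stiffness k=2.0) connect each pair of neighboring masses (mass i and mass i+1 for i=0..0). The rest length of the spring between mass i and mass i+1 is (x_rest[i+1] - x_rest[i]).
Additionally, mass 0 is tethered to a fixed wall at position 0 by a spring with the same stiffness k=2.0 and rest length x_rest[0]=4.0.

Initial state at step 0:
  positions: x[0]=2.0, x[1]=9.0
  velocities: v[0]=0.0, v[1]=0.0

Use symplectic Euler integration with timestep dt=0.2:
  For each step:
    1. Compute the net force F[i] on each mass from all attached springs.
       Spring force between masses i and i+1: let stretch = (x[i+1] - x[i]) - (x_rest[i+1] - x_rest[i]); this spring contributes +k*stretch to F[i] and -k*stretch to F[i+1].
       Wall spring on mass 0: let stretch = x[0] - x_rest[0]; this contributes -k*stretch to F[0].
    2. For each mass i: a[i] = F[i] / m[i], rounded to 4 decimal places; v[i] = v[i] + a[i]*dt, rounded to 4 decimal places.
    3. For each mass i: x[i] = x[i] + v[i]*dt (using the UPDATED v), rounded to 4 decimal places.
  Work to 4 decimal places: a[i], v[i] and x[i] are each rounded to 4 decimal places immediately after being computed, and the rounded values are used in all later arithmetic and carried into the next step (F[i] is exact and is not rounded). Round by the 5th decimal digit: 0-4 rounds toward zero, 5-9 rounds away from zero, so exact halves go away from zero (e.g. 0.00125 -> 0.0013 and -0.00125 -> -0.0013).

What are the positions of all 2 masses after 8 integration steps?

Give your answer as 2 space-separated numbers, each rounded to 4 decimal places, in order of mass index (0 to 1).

Step 0: x=[2.0000 9.0000] v=[0.0000 0.0000]
Step 1: x=[2.4000 8.8800] v=[2.0000 -0.6000]
Step 2: x=[3.1264 8.6608] v=[3.6320 -1.0960]
Step 3: x=[4.0454 8.3802] v=[4.5952 -1.4029]
Step 4: x=[4.9876 8.0862] v=[4.7110 -1.4699]
Step 5: x=[5.7787 7.8283] v=[3.9554 -1.2896]
Step 6: x=[6.2715 7.6484] v=[2.4638 -0.8995]
Step 7: x=[6.3727 7.5734] v=[0.5060 -0.3749]
Step 8: x=[6.0601 7.6104] v=[-1.5628 0.1850]

Answer: 6.0601 7.6104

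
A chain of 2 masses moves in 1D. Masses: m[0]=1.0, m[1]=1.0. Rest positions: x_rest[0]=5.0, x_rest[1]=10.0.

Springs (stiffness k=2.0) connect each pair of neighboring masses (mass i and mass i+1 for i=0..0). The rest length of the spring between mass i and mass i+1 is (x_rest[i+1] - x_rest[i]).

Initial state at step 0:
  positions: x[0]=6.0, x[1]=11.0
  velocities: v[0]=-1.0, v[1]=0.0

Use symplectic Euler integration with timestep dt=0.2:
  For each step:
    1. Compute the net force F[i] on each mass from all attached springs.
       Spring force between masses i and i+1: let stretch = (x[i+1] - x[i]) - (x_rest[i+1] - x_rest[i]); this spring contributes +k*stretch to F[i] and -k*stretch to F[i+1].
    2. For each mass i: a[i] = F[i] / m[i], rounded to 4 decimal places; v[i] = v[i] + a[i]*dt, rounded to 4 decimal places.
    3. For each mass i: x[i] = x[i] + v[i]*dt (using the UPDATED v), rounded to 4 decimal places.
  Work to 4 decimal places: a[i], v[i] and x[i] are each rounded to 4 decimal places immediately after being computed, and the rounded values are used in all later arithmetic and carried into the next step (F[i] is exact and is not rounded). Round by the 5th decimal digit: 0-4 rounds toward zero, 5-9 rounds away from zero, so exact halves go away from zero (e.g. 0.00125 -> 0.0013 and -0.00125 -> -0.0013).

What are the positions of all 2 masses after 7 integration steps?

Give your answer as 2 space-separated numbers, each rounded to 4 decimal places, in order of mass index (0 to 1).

Step 0: x=[6.0000 11.0000] v=[-1.0000 0.0000]
Step 1: x=[5.8000 11.0000] v=[-1.0000 0.0000]
Step 2: x=[5.6160 10.9840] v=[-0.9200 -0.0800]
Step 3: x=[5.4614 10.9386] v=[-0.7728 -0.2272]
Step 4: x=[5.3450 10.8550] v=[-0.5819 -0.4181]
Step 5: x=[5.2694 10.7306] v=[-0.3779 -0.6221]
Step 6: x=[5.2307 10.5693] v=[-0.1934 -0.8066]
Step 7: x=[5.2191 10.3809] v=[-0.0580 -0.9420]

Answer: 5.2191 10.3809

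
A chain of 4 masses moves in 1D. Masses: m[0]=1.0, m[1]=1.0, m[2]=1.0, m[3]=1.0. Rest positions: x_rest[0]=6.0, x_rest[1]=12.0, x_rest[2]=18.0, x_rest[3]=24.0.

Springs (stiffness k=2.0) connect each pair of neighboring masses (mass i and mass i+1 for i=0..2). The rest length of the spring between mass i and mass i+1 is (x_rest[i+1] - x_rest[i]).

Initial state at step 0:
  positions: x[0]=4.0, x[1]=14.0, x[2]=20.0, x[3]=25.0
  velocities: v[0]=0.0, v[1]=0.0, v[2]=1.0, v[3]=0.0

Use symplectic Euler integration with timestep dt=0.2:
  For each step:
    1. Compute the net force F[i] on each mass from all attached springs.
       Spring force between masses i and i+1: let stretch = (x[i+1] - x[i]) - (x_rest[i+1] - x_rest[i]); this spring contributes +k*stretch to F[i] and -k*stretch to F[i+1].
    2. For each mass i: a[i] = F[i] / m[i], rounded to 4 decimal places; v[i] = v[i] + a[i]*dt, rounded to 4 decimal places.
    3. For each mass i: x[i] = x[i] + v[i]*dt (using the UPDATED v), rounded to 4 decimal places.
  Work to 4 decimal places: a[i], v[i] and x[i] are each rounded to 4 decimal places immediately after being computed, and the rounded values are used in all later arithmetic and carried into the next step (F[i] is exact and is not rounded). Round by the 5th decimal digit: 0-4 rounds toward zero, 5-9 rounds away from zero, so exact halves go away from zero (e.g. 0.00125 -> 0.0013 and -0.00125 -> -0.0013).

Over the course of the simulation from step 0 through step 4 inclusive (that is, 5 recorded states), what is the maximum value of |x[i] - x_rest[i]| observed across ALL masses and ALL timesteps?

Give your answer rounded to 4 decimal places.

Step 0: x=[4.0000 14.0000 20.0000 25.0000] v=[0.0000 0.0000 1.0000 0.0000]
Step 1: x=[4.3200 13.6800 20.1200 25.0800] v=[1.6000 -1.6000 0.6000 0.4000]
Step 2: x=[4.9088 13.1264 20.1216 25.2432] v=[2.9440 -2.7680 0.0080 0.8160]
Step 3: x=[5.6750 12.4750 19.9733 25.4767] v=[3.8310 -3.2570 -0.7414 1.1674]
Step 4: x=[6.5052 11.8795 19.6654 25.7499] v=[4.1510 -2.9777 -1.5394 1.3660]
Max displacement = 2.1216

Answer: 2.1216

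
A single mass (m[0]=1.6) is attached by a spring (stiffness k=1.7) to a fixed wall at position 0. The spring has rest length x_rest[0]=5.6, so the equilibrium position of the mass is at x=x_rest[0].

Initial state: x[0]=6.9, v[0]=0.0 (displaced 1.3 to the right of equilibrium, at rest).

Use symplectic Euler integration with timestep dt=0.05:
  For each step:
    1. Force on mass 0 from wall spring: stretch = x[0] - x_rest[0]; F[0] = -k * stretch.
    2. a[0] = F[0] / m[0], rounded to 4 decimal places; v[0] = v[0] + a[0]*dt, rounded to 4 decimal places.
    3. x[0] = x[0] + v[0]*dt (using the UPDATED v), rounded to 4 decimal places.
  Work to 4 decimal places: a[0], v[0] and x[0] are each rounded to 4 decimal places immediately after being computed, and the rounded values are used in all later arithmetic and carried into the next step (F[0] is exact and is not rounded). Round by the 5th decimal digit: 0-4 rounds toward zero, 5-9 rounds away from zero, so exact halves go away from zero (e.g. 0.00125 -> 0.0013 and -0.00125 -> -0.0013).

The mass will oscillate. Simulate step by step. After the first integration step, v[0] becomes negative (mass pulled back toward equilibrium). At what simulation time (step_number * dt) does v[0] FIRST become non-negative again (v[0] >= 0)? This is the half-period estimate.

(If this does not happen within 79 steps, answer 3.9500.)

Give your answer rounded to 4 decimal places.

Step 0: x=[6.9000] v=[0.0000]
Step 1: x=[6.8965] v=[-0.0691]
Step 2: x=[6.8896] v=[-0.1380]
Step 3: x=[6.8793] v=[-0.2065]
Step 4: x=[6.8656] v=[-0.2745]
Step 5: x=[6.8485] v=[-0.3417]
Step 6: x=[6.8281] v=[-0.4080]
Step 7: x=[6.8044] v=[-0.4732]
Step 8: x=[6.7775] v=[-0.5372]
Step 9: x=[6.7475] v=[-0.5998]
Step 10: x=[6.7145] v=[-0.6608]
Step 11: x=[6.6785] v=[-0.7200]
Step 12: x=[6.6396] v=[-0.7773]
Step 13: x=[6.5980] v=[-0.8325]
Step 14: x=[6.5537] v=[-0.8855]
Step 15: x=[6.5069] v=[-0.9362]
Step 16: x=[6.4577] v=[-0.9844]
Step 17: x=[6.4062] v=[-1.0300]
Step 18: x=[6.3526] v=[-1.0728]
Step 19: x=[6.2970] v=[-1.1128]
Step 20: x=[6.2395] v=[-1.1498]
Step 21: x=[6.1803] v=[-1.1838]
Step 22: x=[6.1196] v=[-1.2146]
Step 23: x=[6.0575] v=[-1.2422]
Step 24: x=[5.9942] v=[-1.2665]
Step 25: x=[5.9298] v=[-1.2874]
Step 26: x=[5.8646] v=[-1.3049]
Step 27: x=[5.7987] v=[-1.3190]
Step 28: x=[5.7322] v=[-1.3296]
Step 29: x=[5.6654] v=[-1.3366]
Step 30: x=[5.5984] v=[-1.3401]
Step 31: x=[5.5314] v=[-1.3400]
Step 32: x=[5.4646] v=[-1.3364]
Step 33: x=[5.3981] v=[-1.3292]
Step 34: x=[5.3322] v=[-1.3185]
Step 35: x=[5.2670] v=[-1.3043]
Step 36: x=[5.2027] v=[-1.2866]
Step 37: x=[5.1394] v=[-1.2655]
Step 38: x=[5.0774] v=[-1.2410]
Step 39: x=[5.0167] v=[-1.2132]
Step 40: x=[4.9576] v=[-1.1822]
Step 41: x=[4.9002] v=[-1.1481]
Step 42: x=[4.8447] v=[-1.1109]
Step 43: x=[4.7912] v=[-1.0708]
Step 44: x=[4.7398] v=[-1.0278]
Step 45: x=[4.6907] v=[-0.9821]
Step 46: x=[4.6440] v=[-0.9338]
Step 47: x=[4.5999] v=[-0.8830]
Step 48: x=[4.5584] v=[-0.8299]
Step 49: x=[4.5197] v=[-0.7746]
Step 50: x=[4.4838] v=[-0.7172]
Step 51: x=[4.4509] v=[-0.6579]
Step 52: x=[4.4211] v=[-0.5969]
Step 53: x=[4.3944] v=[-0.5343]
Step 54: x=[4.3709] v=[-0.4703]
Step 55: x=[4.3507] v=[-0.4050]
Step 56: x=[4.3338] v=[-0.3386]
Step 57: x=[4.3202] v=[-0.2713]
Step 58: x=[4.3100] v=[-0.2033]
Step 59: x=[4.3033] v=[-0.1348]
Step 60: x=[4.3000] v=[-0.0659]
Step 61: x=[4.3002] v=[0.0032]
First v>=0 after going negative at step 61, time=3.0500

Answer: 3.0500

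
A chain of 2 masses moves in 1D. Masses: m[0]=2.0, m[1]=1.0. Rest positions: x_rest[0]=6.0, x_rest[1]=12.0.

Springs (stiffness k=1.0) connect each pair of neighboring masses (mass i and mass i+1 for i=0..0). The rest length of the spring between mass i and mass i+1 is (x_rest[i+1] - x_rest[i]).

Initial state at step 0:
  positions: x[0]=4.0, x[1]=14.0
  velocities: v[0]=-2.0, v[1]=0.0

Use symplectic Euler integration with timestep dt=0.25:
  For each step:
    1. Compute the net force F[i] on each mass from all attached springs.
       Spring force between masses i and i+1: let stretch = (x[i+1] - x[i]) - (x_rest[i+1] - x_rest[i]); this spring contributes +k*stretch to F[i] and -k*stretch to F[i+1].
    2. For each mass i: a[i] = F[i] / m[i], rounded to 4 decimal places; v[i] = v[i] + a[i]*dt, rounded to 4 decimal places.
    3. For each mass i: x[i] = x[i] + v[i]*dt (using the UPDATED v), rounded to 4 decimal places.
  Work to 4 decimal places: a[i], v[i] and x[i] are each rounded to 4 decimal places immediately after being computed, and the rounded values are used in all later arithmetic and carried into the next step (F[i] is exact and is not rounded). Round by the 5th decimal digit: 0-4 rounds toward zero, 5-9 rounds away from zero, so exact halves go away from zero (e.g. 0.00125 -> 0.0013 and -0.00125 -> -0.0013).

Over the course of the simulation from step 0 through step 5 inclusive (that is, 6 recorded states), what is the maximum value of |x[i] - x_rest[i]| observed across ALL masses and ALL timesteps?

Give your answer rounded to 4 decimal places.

Step 0: x=[4.0000 14.0000] v=[-2.0000 0.0000]
Step 1: x=[3.6250 13.7500] v=[-1.5000 -1.0000]
Step 2: x=[3.3789 13.2422] v=[-0.9844 -2.0313]
Step 3: x=[3.2535 12.4929] v=[-0.5015 -2.9971]
Step 4: x=[3.2294 11.5412] v=[-0.0966 -3.8070]
Step 5: x=[3.2775 10.4450] v=[0.1924 -4.3850]
Max displacement = 2.7706

Answer: 2.7706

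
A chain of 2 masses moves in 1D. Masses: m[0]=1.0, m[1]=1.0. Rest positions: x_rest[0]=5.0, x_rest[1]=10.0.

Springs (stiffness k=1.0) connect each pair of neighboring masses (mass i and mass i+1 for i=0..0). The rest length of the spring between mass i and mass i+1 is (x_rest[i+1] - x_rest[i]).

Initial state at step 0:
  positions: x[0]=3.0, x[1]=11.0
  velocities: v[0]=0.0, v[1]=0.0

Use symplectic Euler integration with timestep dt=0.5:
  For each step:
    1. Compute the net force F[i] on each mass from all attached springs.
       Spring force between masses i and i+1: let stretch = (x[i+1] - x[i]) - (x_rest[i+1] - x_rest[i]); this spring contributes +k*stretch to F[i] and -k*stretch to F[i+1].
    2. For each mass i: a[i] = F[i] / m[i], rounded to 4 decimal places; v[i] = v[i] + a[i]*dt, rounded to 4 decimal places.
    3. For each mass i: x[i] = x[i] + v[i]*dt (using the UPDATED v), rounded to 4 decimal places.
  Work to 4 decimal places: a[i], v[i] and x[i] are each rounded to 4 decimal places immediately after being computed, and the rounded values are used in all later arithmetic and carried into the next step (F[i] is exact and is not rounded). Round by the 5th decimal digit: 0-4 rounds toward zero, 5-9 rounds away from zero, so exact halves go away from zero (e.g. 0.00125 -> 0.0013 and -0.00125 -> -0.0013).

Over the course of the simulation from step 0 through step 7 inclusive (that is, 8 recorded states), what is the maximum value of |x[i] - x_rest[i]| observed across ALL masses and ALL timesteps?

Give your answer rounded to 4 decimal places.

Step 0: x=[3.0000 11.0000] v=[0.0000 0.0000]
Step 1: x=[3.7500 10.2500] v=[1.5000 -1.5000]
Step 2: x=[4.8750 9.1250] v=[2.2500 -2.2500]
Step 3: x=[5.8125 8.1875] v=[1.8750 -1.8750]
Step 4: x=[6.0938 7.9063] v=[0.5625 -0.5625]
Step 5: x=[5.5782 8.4220] v=[-1.0313 1.0313]
Step 6: x=[4.5235 9.4767] v=[-2.1094 2.1094]
Step 7: x=[3.4571 10.5431] v=[-2.1328 2.1328]
Max displacement = 2.0937

Answer: 2.0937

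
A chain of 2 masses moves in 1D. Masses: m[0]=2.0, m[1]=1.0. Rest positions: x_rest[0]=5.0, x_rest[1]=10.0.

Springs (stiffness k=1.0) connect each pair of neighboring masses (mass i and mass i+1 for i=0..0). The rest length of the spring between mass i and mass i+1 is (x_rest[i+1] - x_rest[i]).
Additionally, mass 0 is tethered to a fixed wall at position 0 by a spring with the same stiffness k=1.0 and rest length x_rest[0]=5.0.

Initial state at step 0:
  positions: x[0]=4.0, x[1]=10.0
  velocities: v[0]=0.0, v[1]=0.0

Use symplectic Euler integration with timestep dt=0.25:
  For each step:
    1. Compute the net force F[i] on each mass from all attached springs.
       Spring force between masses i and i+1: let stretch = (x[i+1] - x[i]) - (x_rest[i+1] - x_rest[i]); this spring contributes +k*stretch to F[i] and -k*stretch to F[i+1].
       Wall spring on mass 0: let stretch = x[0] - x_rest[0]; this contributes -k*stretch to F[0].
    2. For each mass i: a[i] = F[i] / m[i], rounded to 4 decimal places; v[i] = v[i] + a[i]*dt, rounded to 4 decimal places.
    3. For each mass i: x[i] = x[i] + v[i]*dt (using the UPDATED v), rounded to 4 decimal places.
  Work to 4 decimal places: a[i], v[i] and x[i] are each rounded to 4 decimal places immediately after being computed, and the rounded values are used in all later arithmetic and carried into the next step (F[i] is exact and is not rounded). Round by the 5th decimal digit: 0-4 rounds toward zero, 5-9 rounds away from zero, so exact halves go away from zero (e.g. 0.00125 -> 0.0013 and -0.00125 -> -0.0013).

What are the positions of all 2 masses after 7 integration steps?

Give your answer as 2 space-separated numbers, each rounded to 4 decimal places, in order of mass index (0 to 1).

Step 0: x=[4.0000 10.0000] v=[0.0000 0.0000]
Step 1: x=[4.0625 9.9375] v=[0.2500 -0.2500]
Step 2: x=[4.1817 9.8203] v=[0.4766 -0.4688]
Step 3: x=[4.3464 9.6632] v=[0.6587 -0.6285]
Step 4: x=[4.5414 9.4863] v=[0.7800 -0.7077]
Step 5: x=[4.7490 9.3128] v=[0.8305 -0.6939]
Step 6: x=[4.9509 9.1666] v=[0.8074 -0.5849]
Step 7: x=[5.1298 9.0694] v=[0.7155 -0.3888]

Answer: 5.1298 9.0694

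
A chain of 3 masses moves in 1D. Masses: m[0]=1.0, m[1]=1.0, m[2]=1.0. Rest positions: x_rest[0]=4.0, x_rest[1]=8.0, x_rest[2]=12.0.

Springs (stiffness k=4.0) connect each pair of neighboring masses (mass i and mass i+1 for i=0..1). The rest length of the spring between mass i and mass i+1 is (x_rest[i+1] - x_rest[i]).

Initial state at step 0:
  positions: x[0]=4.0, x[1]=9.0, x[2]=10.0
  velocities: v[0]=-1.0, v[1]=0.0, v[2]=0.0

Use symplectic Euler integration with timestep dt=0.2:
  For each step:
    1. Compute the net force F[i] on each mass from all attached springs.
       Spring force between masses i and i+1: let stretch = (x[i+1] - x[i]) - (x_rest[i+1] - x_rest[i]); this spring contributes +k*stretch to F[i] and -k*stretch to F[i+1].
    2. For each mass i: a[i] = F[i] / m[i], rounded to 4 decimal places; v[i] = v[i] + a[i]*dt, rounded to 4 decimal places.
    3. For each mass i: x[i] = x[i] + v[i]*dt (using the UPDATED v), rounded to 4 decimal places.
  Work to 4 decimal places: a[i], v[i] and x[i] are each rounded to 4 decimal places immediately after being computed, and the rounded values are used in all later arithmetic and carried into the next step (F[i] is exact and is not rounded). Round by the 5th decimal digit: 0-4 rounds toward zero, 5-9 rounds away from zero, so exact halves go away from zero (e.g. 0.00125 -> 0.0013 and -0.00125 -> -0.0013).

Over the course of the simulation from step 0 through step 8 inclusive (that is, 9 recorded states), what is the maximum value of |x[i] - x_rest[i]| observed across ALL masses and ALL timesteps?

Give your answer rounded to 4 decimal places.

Step 0: x=[4.0000 9.0000 10.0000] v=[-1.0000 0.0000 0.0000]
Step 1: x=[3.9600 8.3600 10.4800] v=[-0.2000 -3.2000 2.4000]
Step 2: x=[3.9840 7.3552 11.2608] v=[0.1200 -5.0240 3.9040]
Step 3: x=[3.9074 6.4359 12.0567] v=[-0.3830 -4.5965 3.9795]
Step 4: x=[3.5954 6.0114 12.5933] v=[-1.5602 -2.1227 2.6829]
Step 5: x=[3.0299 6.2534 12.7168] v=[-2.8274 1.2100 0.6174]
Step 6: x=[2.3402 7.0138 12.4461] v=[-3.4486 3.8019 -1.3533]
Step 7: x=[1.7583 7.8956 11.9463] v=[-2.9097 4.4089 -2.4991]
Step 8: x=[1.5183 8.4435 11.4384] v=[-1.1999 2.7396 -2.5397]
Max displacement = 2.4817

Answer: 2.4817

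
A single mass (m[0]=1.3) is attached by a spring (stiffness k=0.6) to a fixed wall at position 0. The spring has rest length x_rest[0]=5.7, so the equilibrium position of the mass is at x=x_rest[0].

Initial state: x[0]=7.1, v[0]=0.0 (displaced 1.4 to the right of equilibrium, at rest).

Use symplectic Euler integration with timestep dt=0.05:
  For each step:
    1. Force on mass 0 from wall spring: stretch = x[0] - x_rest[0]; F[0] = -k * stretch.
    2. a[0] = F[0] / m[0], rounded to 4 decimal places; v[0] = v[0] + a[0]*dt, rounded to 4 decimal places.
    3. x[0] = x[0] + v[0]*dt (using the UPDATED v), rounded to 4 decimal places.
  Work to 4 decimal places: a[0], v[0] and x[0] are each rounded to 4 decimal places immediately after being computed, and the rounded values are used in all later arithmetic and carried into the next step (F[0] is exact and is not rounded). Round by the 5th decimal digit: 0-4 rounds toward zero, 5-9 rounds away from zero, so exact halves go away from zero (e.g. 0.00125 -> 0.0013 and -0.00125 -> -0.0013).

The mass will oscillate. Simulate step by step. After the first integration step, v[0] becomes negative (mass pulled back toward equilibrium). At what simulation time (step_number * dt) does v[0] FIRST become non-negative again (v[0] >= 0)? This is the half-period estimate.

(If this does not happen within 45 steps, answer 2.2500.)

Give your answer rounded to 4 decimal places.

Answer: 2.2500

Derivation:
Step 0: x=[7.1000] v=[0.0000]
Step 1: x=[7.0984] v=[-0.0323]
Step 2: x=[7.0952] v=[-0.0646]
Step 3: x=[7.0904] v=[-0.0968]
Step 4: x=[7.0840] v=[-0.1289]
Step 5: x=[7.0760] v=[-0.1608]
Step 6: x=[7.0664] v=[-0.1926]
Step 7: x=[7.0552] v=[-0.2241]
Step 8: x=[7.0424] v=[-0.2554]
Step 9: x=[7.0281] v=[-0.2864]
Step 10: x=[7.0122] v=[-0.3171]
Step 11: x=[6.9948] v=[-0.3474]
Step 12: x=[6.9759] v=[-0.3773]
Step 13: x=[6.9556] v=[-0.4067]
Step 14: x=[6.9338] v=[-0.4357]
Step 15: x=[6.9106] v=[-0.4642]
Step 16: x=[6.8860] v=[-0.4921]
Step 17: x=[6.8600] v=[-0.5195]
Step 18: x=[6.8327] v=[-0.5463]
Step 19: x=[6.8041] v=[-0.5724]
Step 20: x=[6.7742] v=[-0.5979]
Step 21: x=[6.7431] v=[-0.6227]
Step 22: x=[6.7108] v=[-0.6468]
Step 23: x=[6.6773] v=[-0.6701]
Step 24: x=[6.6427] v=[-0.6927]
Step 25: x=[6.6070] v=[-0.7145]
Step 26: x=[6.5702] v=[-0.7354]
Step 27: x=[6.5324] v=[-0.7555]
Step 28: x=[6.4937] v=[-0.7747]
Step 29: x=[6.4541] v=[-0.7930]
Step 30: x=[6.4136] v=[-0.8104]
Step 31: x=[6.3723] v=[-0.8269]
Step 32: x=[6.3302] v=[-0.8424]
Step 33: x=[6.2874] v=[-0.8569]
Step 34: x=[6.2439] v=[-0.8705]
Step 35: x=[6.1997] v=[-0.8831]
Step 36: x=[6.1550] v=[-0.8946]
Step 37: x=[6.1097] v=[-0.9051]
Step 38: x=[6.0640] v=[-0.9146]
Step 39: x=[6.0179] v=[-0.9230]
Step 40: x=[5.9714] v=[-0.9303]
Step 41: x=[5.9246] v=[-0.9366]
Step 42: x=[5.8775] v=[-0.9418]
Step 43: x=[5.8302] v=[-0.9459]
Step 44: x=[5.7828] v=[-0.9489]
Step 45: x=[5.7353] v=[-0.9508]
v[0] did not become non-negative within 45 steps; using fallback time=2.2500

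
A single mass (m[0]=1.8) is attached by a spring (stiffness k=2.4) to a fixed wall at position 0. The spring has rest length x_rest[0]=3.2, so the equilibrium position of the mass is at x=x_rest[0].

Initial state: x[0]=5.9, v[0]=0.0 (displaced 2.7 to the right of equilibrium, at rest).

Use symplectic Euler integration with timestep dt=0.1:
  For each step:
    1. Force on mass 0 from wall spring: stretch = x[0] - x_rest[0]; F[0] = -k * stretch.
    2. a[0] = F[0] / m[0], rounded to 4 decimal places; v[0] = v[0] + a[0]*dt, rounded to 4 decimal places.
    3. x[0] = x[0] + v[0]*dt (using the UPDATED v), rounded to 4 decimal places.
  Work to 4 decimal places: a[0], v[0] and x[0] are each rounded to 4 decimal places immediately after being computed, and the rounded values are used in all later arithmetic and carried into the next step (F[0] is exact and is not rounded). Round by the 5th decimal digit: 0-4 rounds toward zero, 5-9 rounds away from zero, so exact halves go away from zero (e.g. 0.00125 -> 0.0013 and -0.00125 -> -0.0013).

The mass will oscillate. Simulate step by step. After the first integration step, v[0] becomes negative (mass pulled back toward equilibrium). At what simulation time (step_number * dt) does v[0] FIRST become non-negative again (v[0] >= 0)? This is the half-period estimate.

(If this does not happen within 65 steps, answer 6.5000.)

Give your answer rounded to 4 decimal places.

Step 0: x=[5.9000] v=[0.0000]
Step 1: x=[5.8640] v=[-0.3600]
Step 2: x=[5.7925] v=[-0.7152]
Step 3: x=[5.6864] v=[-1.0609]
Step 4: x=[5.5472] v=[-1.3924]
Step 5: x=[5.3767] v=[-1.7054]
Step 6: x=[5.1771] v=[-1.9956]
Step 7: x=[4.9512] v=[-2.2592]
Step 8: x=[4.7019] v=[-2.4927]
Step 9: x=[4.4326] v=[-2.6930]
Step 10: x=[4.1469] v=[-2.8574]
Step 11: x=[3.8485] v=[-2.9837]
Step 12: x=[3.5415] v=[-3.0702]
Step 13: x=[3.2299] v=[-3.1157]
Step 14: x=[2.9179] v=[-3.1197]
Step 15: x=[2.6097] v=[-3.0821]
Step 16: x=[2.3094] v=[-3.0034]
Step 17: x=[2.0209] v=[-2.8847]
Step 18: x=[1.7482] v=[-2.7275]
Step 19: x=[1.4948] v=[-2.5339]
Step 20: x=[1.2642] v=[-2.3065]
Step 21: x=[1.0594] v=[-2.0484]
Step 22: x=[0.8831] v=[-1.7630]
Step 23: x=[0.7377] v=[-1.4541]
Step 24: x=[0.6251] v=[-1.1258]
Step 25: x=[0.5469] v=[-0.7825]
Step 26: x=[0.5040] v=[-0.4288]
Step 27: x=[0.4971] v=[-0.0693]
Step 28: x=[0.5262] v=[0.2911]
First v>=0 after going negative at step 28, time=2.8000

Answer: 2.8000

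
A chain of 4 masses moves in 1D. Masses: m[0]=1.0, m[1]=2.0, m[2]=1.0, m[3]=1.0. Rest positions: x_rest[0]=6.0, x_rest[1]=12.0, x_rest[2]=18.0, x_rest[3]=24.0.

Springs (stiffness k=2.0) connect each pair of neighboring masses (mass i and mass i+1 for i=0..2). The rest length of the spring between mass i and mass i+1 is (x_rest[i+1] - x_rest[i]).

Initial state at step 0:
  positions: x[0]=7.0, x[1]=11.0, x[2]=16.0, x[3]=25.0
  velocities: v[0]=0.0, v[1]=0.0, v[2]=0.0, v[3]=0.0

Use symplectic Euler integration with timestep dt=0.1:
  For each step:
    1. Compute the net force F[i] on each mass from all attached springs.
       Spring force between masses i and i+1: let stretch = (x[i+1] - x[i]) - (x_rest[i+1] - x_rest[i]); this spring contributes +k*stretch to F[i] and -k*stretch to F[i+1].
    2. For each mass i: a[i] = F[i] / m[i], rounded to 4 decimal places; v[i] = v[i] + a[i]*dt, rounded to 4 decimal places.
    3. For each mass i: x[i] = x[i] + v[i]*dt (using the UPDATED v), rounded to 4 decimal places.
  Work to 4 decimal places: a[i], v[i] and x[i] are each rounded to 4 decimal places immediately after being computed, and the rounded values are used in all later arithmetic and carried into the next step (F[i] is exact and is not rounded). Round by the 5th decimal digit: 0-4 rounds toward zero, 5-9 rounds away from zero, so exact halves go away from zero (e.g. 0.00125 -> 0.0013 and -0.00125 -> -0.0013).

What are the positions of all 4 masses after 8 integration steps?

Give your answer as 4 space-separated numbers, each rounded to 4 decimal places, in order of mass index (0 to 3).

Answer: 5.7625 11.3868 18.0973 23.3669

Derivation:
Step 0: x=[7.0000 11.0000 16.0000 25.0000] v=[0.0000 0.0000 0.0000 0.0000]
Step 1: x=[6.9600 11.0100 16.0800 24.9400] v=[-0.4000 0.1000 0.8000 -0.6000]
Step 2: x=[6.8810 11.0302 16.2358 24.8228] v=[-0.7900 0.2020 1.5580 -1.1720]
Step 3: x=[6.7650 11.0610 16.4592 24.6539] v=[-1.1602 0.3076 2.2343 -1.6894]
Step 4: x=[6.6149 11.1028 16.7386 24.4411] v=[-1.5010 0.4178 2.7936 -2.1283]
Step 5: x=[6.4346 11.1561 17.0593 24.1942] v=[-1.8034 0.5326 3.2069 -2.4688]
Step 6: x=[6.2287 11.2212 17.4046 23.9246] v=[-2.0591 0.6508 3.4532 -2.6958]
Step 7: x=[6.0026 11.2982 17.7567 23.6446] v=[-2.2606 0.7699 3.5205 -2.7998]
Step 8: x=[5.7625 11.3868 18.0973 23.3669] v=[-2.4015 0.8862 3.4064 -2.7774]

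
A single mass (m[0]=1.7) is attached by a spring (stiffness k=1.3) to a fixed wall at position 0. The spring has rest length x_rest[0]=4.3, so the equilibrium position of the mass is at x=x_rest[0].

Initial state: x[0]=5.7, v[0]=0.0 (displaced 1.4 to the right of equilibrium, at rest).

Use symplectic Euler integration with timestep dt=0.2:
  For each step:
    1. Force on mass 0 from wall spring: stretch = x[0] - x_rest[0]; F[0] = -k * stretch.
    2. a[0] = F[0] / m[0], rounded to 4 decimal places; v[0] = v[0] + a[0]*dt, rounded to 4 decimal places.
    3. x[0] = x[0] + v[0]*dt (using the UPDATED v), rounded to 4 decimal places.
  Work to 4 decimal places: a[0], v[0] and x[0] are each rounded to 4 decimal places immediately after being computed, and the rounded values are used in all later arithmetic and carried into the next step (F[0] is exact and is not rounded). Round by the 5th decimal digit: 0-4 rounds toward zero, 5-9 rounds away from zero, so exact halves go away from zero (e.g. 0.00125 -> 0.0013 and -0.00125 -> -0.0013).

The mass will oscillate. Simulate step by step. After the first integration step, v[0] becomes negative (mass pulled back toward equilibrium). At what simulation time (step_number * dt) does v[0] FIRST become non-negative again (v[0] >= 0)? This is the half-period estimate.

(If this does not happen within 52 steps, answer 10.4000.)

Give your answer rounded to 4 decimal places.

Step 0: x=[5.7000] v=[0.0000]
Step 1: x=[5.6572] v=[-0.2141]
Step 2: x=[5.5729] v=[-0.4217]
Step 3: x=[5.4496] v=[-0.6164]
Step 4: x=[5.2912] v=[-0.7922]
Step 5: x=[5.1024] v=[-0.9438]
Step 6: x=[4.8891] v=[-1.0665]
Step 7: x=[4.6578] v=[-1.1566]
Step 8: x=[4.4155] v=[-1.2113]
Step 9: x=[4.1697] v=[-1.2290]
Step 10: x=[3.9279] v=[-1.2091]
Step 11: x=[3.6975] v=[-1.1522]
Step 12: x=[3.4855] v=[-1.0601]
Step 13: x=[3.2984] v=[-0.9355]
Step 14: x=[3.1419] v=[-0.7823]
Step 15: x=[3.0209] v=[-0.6052]
Step 16: x=[2.9390] v=[-0.4096]
Step 17: x=[2.8987] v=[-0.2014]
Step 18: x=[2.9013] v=[0.0129]
First v>=0 after going negative at step 18, time=3.6000

Answer: 3.6000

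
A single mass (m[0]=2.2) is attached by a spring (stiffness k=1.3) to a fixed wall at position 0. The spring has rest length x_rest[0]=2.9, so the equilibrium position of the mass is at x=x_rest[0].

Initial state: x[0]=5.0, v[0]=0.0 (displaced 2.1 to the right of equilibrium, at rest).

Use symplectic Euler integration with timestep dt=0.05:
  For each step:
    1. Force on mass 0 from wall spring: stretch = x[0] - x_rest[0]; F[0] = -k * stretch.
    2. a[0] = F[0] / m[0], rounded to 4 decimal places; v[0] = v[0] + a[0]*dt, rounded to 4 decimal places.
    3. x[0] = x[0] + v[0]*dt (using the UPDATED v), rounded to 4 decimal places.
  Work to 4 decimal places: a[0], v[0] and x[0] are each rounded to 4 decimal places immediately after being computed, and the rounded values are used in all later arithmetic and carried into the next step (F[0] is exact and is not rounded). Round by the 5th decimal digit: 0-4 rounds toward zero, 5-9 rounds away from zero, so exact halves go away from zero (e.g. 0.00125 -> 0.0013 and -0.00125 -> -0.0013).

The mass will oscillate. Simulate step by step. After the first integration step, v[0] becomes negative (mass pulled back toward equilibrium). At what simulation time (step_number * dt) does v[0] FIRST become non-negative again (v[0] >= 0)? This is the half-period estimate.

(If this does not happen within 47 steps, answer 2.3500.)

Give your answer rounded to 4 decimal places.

Answer: 2.3500

Derivation:
Step 0: x=[5.0000] v=[0.0000]
Step 1: x=[4.9969] v=[-0.0620]
Step 2: x=[4.9907] v=[-0.1240]
Step 3: x=[4.9814] v=[-0.1858]
Step 4: x=[4.9690] v=[-0.2473]
Step 5: x=[4.9536] v=[-0.3084]
Step 6: x=[4.9351] v=[-0.3691]
Step 7: x=[4.9136] v=[-0.4292]
Step 8: x=[4.8892] v=[-0.4887]
Step 9: x=[4.8618] v=[-0.5475]
Step 10: x=[4.8315] v=[-0.6055]
Step 11: x=[4.7984] v=[-0.6626]
Step 12: x=[4.7625] v=[-0.7187]
Step 13: x=[4.7238] v=[-0.7737]
Step 14: x=[4.6824] v=[-0.8276]
Step 15: x=[4.6384] v=[-0.8803]
Step 16: x=[4.5918] v=[-0.9317]
Step 17: x=[4.5427] v=[-0.9817]
Step 18: x=[4.4912] v=[-1.0302]
Step 19: x=[4.4373] v=[-1.0772]
Step 20: x=[4.3812] v=[-1.1226]
Step 21: x=[4.3229] v=[-1.1664]
Step 22: x=[4.2625] v=[-1.2084]
Step 23: x=[4.2001] v=[-1.2487]
Step 24: x=[4.1357] v=[-1.2871]
Step 25: x=[4.0695] v=[-1.3236]
Step 26: x=[4.0016] v=[-1.3582]
Step 27: x=[3.9321] v=[-1.3907]
Step 28: x=[3.8610] v=[-1.4212]
Step 29: x=[3.7885] v=[-1.4496]
Step 30: x=[3.7147] v=[-1.4759]
Step 31: x=[3.6397] v=[-1.5000]
Step 32: x=[3.5636] v=[-1.5219]
Step 33: x=[3.4865] v=[-1.5415]
Step 34: x=[3.4086] v=[-1.5588]
Step 35: x=[3.3299] v=[-1.5738]
Step 36: x=[3.2506] v=[-1.5865]
Step 37: x=[3.1708] v=[-1.5969]
Step 38: x=[3.0906] v=[-1.6049]
Step 39: x=[3.0101] v=[-1.6105]
Step 40: x=[2.9294] v=[-1.6138]
Step 41: x=[2.8487] v=[-1.6147]
Step 42: x=[2.7680] v=[-1.6132]
Step 43: x=[2.6875] v=[-1.6093]
Step 44: x=[2.6074] v=[-1.6030]
Step 45: x=[2.5277] v=[-1.5944]
Step 46: x=[2.4485] v=[-1.5834]
Step 47: x=[2.3700] v=[-1.5701]
v[0] did not become non-negative within 47 steps; using fallback time=2.3500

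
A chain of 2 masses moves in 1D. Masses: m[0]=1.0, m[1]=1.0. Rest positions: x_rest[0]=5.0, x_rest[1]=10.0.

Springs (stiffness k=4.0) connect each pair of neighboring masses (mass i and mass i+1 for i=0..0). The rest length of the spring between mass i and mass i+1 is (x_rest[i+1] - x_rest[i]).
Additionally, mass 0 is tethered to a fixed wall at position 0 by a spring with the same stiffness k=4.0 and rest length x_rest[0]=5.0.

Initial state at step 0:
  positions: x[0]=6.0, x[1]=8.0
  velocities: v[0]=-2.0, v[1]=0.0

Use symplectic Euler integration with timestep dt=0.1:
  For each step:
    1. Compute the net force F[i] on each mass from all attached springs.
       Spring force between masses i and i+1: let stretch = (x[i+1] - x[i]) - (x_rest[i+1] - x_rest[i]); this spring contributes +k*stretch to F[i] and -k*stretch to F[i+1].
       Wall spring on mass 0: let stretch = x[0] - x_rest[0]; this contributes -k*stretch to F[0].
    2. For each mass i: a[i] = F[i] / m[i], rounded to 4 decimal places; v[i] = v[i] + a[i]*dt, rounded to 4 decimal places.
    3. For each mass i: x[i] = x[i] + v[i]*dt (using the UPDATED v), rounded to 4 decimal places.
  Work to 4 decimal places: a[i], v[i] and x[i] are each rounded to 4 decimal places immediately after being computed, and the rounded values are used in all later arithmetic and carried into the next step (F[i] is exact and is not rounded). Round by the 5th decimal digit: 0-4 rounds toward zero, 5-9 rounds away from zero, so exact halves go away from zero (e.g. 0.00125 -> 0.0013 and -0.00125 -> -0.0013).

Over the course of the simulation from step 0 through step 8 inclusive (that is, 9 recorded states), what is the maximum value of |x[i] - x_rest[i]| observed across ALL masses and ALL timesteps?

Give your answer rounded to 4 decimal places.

Answer: 2.4388

Derivation:
Step 0: x=[6.0000 8.0000] v=[-2.0000 0.0000]
Step 1: x=[5.6400 8.1200] v=[-3.6000 1.2000]
Step 2: x=[5.1536 8.3408] v=[-4.8640 2.2080]
Step 3: x=[4.5885 8.6341] v=[-5.6506 2.9331]
Step 4: x=[4.0017 8.9656] v=[-5.8678 3.3149]
Step 5: x=[3.4534 9.2985] v=[-5.4829 3.3293]
Step 6: x=[3.0008 9.5976] v=[-4.5262 2.9913]
Step 7: x=[2.6920 9.8329] v=[-3.0878 2.3526]
Step 8: x=[2.5612 9.9825] v=[-1.3082 1.4962]
Max displacement = 2.4388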